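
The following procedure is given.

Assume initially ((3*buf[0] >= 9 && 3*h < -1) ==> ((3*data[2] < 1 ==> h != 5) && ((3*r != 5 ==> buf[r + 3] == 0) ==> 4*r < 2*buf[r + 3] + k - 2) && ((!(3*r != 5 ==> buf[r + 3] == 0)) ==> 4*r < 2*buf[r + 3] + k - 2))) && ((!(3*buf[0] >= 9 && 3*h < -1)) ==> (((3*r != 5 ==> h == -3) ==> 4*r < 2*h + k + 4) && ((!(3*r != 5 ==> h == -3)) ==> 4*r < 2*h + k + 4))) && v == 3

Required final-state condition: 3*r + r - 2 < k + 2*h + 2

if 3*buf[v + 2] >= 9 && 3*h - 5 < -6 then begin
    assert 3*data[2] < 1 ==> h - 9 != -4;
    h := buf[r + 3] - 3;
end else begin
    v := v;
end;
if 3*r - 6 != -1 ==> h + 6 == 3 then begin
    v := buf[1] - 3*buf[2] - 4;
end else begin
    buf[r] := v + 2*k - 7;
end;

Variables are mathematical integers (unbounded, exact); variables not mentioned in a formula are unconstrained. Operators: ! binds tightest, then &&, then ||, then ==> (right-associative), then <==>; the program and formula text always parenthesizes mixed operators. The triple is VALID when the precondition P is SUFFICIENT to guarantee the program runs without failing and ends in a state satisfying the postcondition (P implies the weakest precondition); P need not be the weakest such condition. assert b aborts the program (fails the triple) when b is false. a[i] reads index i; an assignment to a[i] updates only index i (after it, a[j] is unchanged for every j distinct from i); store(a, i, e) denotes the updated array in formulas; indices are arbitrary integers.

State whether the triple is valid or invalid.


Working backward. After the program, the postcondition 3*r + r - 2 < k + 2*h + 2 must hold; in canonical form it is 4*r < 2*h + k + 4.
Then branch requires 4*r < 2*h + k + 4; else branch requires 4*r < 2*h + k + 4.
Before the if: ((3*r != 5 ==> h == -3) ==> 4*r < 2*h + k + 4) && ((!(3*r != 5 ==> h == -3)) ==> 4*r < 2*h + k + 4)
Then branch requires (3*data[2] < 1 ==> h != 5) && ((3*r != 5 ==> buf[r + 3] == 0) ==> 4*r < 2*buf[r + 3] + k - 2) && ((!(3*r != 5 ==> buf[r + 3] == 0)) ==> 4*r < 2*buf[r + 3] + k - 2); else branch requires ((3*r != 5 ==> h == -3) ==> 4*r < 2*h + k + 4) && ((!(3*r != 5 ==> h == -3)) ==> 4*r < 2*h + k + 4).
Before the if: ((3*buf[v + 2] >= 9 && 3*h < -1) ==> ((3*data[2] < 1 ==> h != 5) && ((3*r != 5 ==> buf[r + 3] == 0) ==> 4*r < 2*buf[r + 3] + k - 2) && ((!(3*r != 5 ==> buf[r + 3] == 0)) ==> 4*r < 2*buf[r + 3] + k - 2))) && ((!(3*buf[v + 2] >= 9 && 3*h < -1)) ==> (((3*r != 5 ==> h == -3) ==> 4*r < 2*h + k + 4) && ((!(3*r != 5 ==> h == -3)) ==> 4*r < 2*h + k + 4)))
The weakest precondition is ((3*buf[v + 2] >= 9 && 3*h < -1) ==> ((3*data[2] < 1 ==> h != 5) && ((3*r != 5 ==> buf[r + 3] == 0) ==> 4*r < 2*buf[r + 3] + k - 2) && ((!(3*r != 5 ==> buf[r + 3] == 0)) ==> 4*r < 2*buf[r + 3] + k - 2))) && ((!(3*buf[v + 2] >= 9 && 3*h < -1)) ==> (((3*r != 5 ==> h == -3) ==> 4*r < 2*h + k + 4) && ((!(3*r != 5 ==> h == -3)) ==> 4*r < 2*h + k + 4))).
Check whether ((3*buf[0] >= 9 && 3*h < -1) ==> ((3*data[2] < 1 ==> h != 5) && ((3*r != 5 ==> buf[r + 3] == 0) ==> 4*r < 2*buf[r + 3] + k - 2) && ((!(3*r != 5 ==> buf[r + 3] == 0)) ==> 4*r < 2*buf[r + 3] + k - 2))) && ((!(3*buf[0] >= 9 && 3*h < -1)) ==> (((3*r != 5 ==> h == -3) ==> 4*r < 2*h + k + 4) && ((!(3*r != 5 ==> h == -3)) ==> 4*r < 2*h + k + 4))) && v == 3 implies it.
Countermodel: at the initial state buf = {[0] = -11794, [2] = -2, [3] = -2, [5] = 27730, elsewhere -2}, data = {[0] = 0, [2] = 0, [3] = 0, [5] = 0, elsewhere 0}, h = -4, k = 5, r = 0, v = 3, the precondition holds but the weakest precondition fails.
Answer: invalid


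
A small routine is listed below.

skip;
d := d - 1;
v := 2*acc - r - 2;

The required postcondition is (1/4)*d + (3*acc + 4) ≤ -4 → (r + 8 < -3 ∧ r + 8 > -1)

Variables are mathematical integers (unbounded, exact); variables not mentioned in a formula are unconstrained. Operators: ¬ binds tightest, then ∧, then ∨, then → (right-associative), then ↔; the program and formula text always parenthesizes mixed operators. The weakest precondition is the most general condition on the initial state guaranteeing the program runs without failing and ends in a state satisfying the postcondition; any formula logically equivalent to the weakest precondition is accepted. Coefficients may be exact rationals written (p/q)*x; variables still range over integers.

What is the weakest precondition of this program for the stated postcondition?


Working backward. After the program, the postcondition (1/4)*d + (3*acc + 4) ≤ -4 → (r + 8 < -3 ∧ r + 8 > -1) must hold; in canonical form it is 3*acc + (1/4)*d ≤ -8 → (r < -11 ∧ r > -9).
Before v := 2*acc - r - 2: 3*acc + (1/4)*d ≤ -8 → (r < -11 ∧ r > -9)
Before d := d - 1: 3*acc + (1/4)*d ≤ -31/4 → (r < -11 ∧ r > -9)
Before skip: 3*acc + (1/4)*d ≤ -31/4 → (r < -11 ∧ r > -9)
Answer: WP = 3*acc + (1/4)*d ≤ -31/4 → (r < -11 ∧ r > -9)


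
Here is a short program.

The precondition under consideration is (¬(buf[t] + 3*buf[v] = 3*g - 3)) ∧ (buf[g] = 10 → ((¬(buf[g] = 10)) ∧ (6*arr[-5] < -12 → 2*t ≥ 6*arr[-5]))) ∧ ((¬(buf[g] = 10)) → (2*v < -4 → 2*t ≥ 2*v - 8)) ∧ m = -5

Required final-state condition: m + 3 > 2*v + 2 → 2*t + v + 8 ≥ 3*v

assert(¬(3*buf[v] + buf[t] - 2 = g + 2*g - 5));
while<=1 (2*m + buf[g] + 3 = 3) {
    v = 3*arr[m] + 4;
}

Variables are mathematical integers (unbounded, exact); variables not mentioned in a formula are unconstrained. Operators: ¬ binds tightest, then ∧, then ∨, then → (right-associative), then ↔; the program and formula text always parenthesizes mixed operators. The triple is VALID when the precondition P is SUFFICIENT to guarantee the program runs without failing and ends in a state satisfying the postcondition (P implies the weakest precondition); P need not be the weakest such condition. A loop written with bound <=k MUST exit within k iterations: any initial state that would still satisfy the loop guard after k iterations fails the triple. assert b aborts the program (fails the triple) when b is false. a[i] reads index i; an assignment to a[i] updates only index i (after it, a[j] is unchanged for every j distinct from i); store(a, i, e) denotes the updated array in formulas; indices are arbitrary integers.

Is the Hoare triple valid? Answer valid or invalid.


Working backward. After the program, the postcondition m + 3 > 2*v + 2 → 2*t + v + 8 ≥ 3*v must hold; in canonical form it is m > 2*v - 1 → 2*t ≥ 2*v - 8.
Before the loop (bound <=1), unroll the exhaustion recursion (WP_0 = exit-now case; WP_j = one more guarded iteration, up to j = 1):
  WP_0: (¬(buf[g] + 2*m = 0)) ∧ (m > 2*v - 1 → 2*t ≥ 2*v - 8)
  WP_1: (buf[g] + 2*m = 0 → ((¬(buf[g] + 2*m = 0)) ∧ (m > 6*arr[m] + 7 → 2*t ≥ 6*arr[m]))) ∧ ((¬(buf[g] + 2*m = 0)) → (m > 2*v - 1 → 2*t ≥ 2*v - 8))
So before the loop: (buf[g] + 2*m = 0 → ((¬(buf[g] + 2*m = 0)) ∧ (m > 6*arr[m] + 7 → 2*t ≥ 6*arr[m]))) ∧ ((¬(buf[g] + 2*m = 0)) → (m > 2*v - 1 → 2*t ≥ 2*v - 8))
Before assert ¬(3*buf[v] + buf[t] - 2 = g + 2*g - 5): (¬(buf[t] + 3*buf[v] = 3*g - 3)) ∧ (buf[g] + 2*m = 0 → ((¬(buf[g] + 2*m = 0)) ∧ (m > 6*arr[m] + 7 → 2*t ≥ 6*arr[m]))) ∧ ((¬(buf[g] + 2*m = 0)) → (m > 2*v - 1 → 2*t ≥ 2*v - 8))
The weakest precondition is (¬(buf[t] + 3*buf[v] = 3*g - 3)) ∧ (buf[g] + 2*m = 0 → ((¬(buf[g] + 2*m = 0)) ∧ (m > 6*arr[m] + 7 → 2*t ≥ 6*arr[m]))) ∧ ((¬(buf[g] + 2*m = 0)) → (m > 2*v - 1 → 2*t ≥ 2*v - 8)).
Check whether (¬(buf[t] + 3*buf[v] = 3*g - 3)) ∧ (buf[g] = 10 → ((¬(buf[g] = 10)) ∧ (6*arr[-5] < -12 → 2*t ≥ 6*arr[-5]))) ∧ ((¬(buf[g] = 10)) → (2*v < -4 → 2*t ≥ 2*v - 8)) ∧ m = -5 implies it.
Every state satisfying the precondition satisfies the weakest precondition: the implication holds.
Answer: valid


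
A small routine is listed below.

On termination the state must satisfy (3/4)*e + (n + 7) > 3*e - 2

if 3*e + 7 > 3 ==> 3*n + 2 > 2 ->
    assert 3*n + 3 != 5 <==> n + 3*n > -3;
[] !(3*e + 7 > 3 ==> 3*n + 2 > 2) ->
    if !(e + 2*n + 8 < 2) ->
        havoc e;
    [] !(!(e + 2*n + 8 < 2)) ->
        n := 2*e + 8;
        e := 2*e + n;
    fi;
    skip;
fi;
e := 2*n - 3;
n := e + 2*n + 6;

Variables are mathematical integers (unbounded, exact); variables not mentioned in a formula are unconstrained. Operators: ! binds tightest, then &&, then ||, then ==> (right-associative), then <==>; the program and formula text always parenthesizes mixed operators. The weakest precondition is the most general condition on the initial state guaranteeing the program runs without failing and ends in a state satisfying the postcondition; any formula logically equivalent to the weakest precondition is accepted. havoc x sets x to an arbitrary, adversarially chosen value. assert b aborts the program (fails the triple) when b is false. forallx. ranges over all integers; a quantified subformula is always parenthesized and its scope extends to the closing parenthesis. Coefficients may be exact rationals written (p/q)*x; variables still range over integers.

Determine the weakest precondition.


Working backward. After the program, the postcondition (3/4)*e + (n + 7) > 3*e - 2 must hold; in canonical form it is n > (9/4)*e - 9.
Before n := e + 2*n + 6: 2*n > (5/4)*e - 15
Before e := 2*n - 3: (1/2)*n < 75/4
Then branch requires (3*n != 2 <==> 4*n > -3) && (1/2)*n < 75/4; else branch requires ((!(e + 2*n < -6)) ==> (1/2)*n < 75/4) && (e + 2*n < -6 ==> e < 59/4).
Before the if: ((3*e > -4 ==> 3*n > 0) ==> ((3*n != 2 <==> 4*n > -3) && (1/2)*n < 75/4)) && ((!(3*e > -4 ==> 3*n > 0)) ==> (((!(e + 2*n < -6)) ==> (1/2)*n < 75/4) && (e + 2*n < -6 ==> e < 59/4)))
Answer: WP = ((3*e > -4 ==> 3*n > 0) ==> ((3*n != 2 <==> 4*n > -3) && (1/2)*n < 75/4)) && ((!(3*e > -4 ==> 3*n > 0)) ==> (((!(e + 2*n < -6)) ==> (1/2)*n < 75/4) && (e + 2*n < -6 ==> e < 59/4)))


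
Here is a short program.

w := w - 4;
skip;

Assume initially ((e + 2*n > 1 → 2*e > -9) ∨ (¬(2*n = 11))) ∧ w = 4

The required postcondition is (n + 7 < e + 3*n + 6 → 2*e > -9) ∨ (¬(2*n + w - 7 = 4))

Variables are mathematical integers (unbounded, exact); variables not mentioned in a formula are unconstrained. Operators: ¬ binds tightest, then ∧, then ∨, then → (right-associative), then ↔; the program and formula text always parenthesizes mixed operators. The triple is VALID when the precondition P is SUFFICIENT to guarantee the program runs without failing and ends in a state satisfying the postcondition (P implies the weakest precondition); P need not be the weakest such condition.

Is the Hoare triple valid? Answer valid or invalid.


Working backward. After the program, the postcondition (n + 7 < e + 3*n + 6 → 2*e > -9) ∨ (¬(2*n + w - 7 = 4)) must hold; in canonical form it is (e + 2*n > 1 → 2*e > -9) ∨ (¬(2*n + w = 11)).
Before skip: (e + 2*n > 1 → 2*e > -9) ∨ (¬(2*n + w = 11))
Before w := w - 4: (e + 2*n > 1 → 2*e > -9) ∨ (¬(2*n + w = 15))
The weakest precondition is (e + 2*n > 1 → 2*e > -9) ∨ (¬(2*n + w = 15)).
Check whether ((e + 2*n > 1 → 2*e > -9) ∨ (¬(2*n = 11))) ∧ w = 4 implies it.
Every state satisfying the precondition satisfies the weakest precondition: the implication holds.
Answer: valid


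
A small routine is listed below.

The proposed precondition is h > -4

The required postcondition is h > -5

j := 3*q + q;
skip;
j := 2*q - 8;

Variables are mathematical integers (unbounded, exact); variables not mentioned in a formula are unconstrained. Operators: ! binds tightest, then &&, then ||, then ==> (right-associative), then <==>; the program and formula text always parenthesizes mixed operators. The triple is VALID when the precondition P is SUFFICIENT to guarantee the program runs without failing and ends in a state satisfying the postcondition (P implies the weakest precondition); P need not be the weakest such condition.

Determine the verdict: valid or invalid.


Working backward. After the program, h > -5 must hold.
Before j := 2*q - 8: h > -5
Before skip: h > -5
Before j := 3*q + q: h > -5
The weakest precondition is h > -5.
Check whether h > -4 implies it.
Every state satisfying the precondition satisfies the weakest precondition: the implication holds.
Answer: valid


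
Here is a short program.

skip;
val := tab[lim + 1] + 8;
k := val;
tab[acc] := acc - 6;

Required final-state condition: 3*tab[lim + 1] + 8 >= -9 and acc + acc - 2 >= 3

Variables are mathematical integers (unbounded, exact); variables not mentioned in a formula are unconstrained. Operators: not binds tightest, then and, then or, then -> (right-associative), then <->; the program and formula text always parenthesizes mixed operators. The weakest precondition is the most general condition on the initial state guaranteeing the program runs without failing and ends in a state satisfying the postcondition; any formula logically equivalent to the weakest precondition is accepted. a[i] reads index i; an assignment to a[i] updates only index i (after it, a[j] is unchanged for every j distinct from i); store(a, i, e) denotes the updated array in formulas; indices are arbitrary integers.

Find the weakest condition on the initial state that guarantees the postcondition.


Working backward. After the program, the postcondition 3*tab[lim + 1] + 8 >= -9 and acc + acc - 2 >= 3 must hold; in canonical form it is 3*tab[lim + 1] >= -17 and 2*acc >= 5.
Before tab[acc] := acc - 6: 3*store(tab, acc, acc - 6)[lim + 1] >= -17 and 2*acc >= 5
Before k := val: 3*store(tab, acc, acc - 6)[lim + 1] >= -17 and 2*acc >= 5
Before val := tab[lim + 1] + 8: 3*store(tab, acc, acc - 6)[lim + 1] >= -17 and 2*acc >= 5
Before skip: 3*store(tab, acc, acc - 6)[lim + 1] >= -17 and 2*acc >= 5
Answer: WP = 3*store(tab, acc, acc - 6)[lim + 1] >= -17 and 2*acc >= 5


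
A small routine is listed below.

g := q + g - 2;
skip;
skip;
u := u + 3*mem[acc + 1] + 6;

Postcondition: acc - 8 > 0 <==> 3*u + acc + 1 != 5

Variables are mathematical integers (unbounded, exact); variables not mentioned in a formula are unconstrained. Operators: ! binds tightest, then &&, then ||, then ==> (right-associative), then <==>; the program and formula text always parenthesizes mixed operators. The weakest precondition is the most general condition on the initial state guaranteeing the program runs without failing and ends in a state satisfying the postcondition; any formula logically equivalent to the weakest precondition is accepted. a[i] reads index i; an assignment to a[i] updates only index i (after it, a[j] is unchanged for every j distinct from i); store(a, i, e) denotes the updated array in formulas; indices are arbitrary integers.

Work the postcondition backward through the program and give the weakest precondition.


Working backward. After the program, the postcondition acc - 8 > 0 <==> 3*u + acc + 1 != 5 must hold; in canonical form it is acc > 8 <==> acc + 3*u != 4.
Before u := u + 3*mem[acc + 1] + 6: acc > 8 <==> 9*mem[acc + 1] + acc + 3*u != -14
Before skip: acc > 8 <==> 9*mem[acc + 1] + acc + 3*u != -14
Before skip: acc > 8 <==> 9*mem[acc + 1] + acc + 3*u != -14
Before g := q + g - 2: acc > 8 <==> 9*mem[acc + 1] + acc + 3*u != -14
Answer: WP = acc > 8 <==> 9*mem[acc + 1] + acc + 3*u != -14


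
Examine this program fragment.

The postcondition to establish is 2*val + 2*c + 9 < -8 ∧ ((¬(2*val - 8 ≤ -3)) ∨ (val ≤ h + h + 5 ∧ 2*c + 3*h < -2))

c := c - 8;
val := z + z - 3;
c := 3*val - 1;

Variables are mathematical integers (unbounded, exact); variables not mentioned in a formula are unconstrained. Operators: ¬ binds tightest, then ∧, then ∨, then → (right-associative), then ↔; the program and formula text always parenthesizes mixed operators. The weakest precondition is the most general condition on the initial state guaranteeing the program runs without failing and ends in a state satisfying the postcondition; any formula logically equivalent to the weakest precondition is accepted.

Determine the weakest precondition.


Working backward. After the program, the postcondition 2*val + 2*c + 9 < -8 ∧ ((¬(2*val - 8 ≤ -3)) ∨ (val ≤ h + h + 5 ∧ 2*c + 3*h < -2)) must hold; in canonical form it is 2*c + 2*val < -17 ∧ ((¬(2*val ≤ 5)) ∨ (val ≤ 2*h + 5 ∧ 2*c + 3*h < -2)).
Before c := 3*val - 1: 8*val < -15 ∧ ((¬(2*val ≤ 5)) ∨ (val ≤ 2*h + 5 ∧ 3*h + 6*val < 0))
Before val := z + z - 3: 16*z < 9 ∧ ((¬(4*z ≤ 11)) ∨ (2*z ≤ 2*h + 8 ∧ 3*h + 12*z < 18))
Before c := c - 8: 16*z < 9 ∧ ((¬(4*z ≤ 11)) ∨ (2*z ≤ 2*h + 8 ∧ 3*h + 12*z < 18))
Answer: WP = 16*z < 9 ∧ ((¬(4*z ≤ 11)) ∨ (2*z ≤ 2*h + 8 ∧ 3*h + 12*z < 18))


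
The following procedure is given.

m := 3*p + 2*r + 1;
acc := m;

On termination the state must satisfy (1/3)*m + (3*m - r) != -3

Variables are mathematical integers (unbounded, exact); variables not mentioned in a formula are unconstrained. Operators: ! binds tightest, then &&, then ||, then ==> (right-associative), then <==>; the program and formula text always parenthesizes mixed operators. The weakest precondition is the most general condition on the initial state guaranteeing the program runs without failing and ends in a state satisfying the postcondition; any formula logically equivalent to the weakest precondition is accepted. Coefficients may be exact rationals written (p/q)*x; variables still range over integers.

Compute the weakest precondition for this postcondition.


Working backward. After the program, the postcondition (1/3)*m + (3*m - r) != -3 must hold; in canonical form it is (10/3)*m != r - 3.
Before acc := m: (10/3)*m != r - 3
Before m := 3*p + 2*r + 1: 10*p + (17/3)*r != -19/3
Answer: WP = 10*p + (17/3)*r != -19/3


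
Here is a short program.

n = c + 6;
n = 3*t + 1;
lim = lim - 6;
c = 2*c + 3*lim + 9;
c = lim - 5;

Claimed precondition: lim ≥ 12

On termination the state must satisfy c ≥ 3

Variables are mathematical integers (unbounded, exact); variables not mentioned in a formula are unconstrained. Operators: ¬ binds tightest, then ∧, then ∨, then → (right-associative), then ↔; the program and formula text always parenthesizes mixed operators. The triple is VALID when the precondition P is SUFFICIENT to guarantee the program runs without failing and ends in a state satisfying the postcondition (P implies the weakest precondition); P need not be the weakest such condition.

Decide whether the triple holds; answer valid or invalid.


Working backward. After the program, c ≥ 3 must hold.
Before c := lim - 5: lim ≥ 8
Before c := 2*c + 3*lim + 9: lim ≥ 8
Before lim := lim - 6: lim ≥ 14
Before n := 3*t + 1: lim ≥ 14
Before n := c + 6: lim ≥ 14
The weakest precondition is lim ≥ 14.
Check whether lim ≥ 12 implies it.
Countermodel: at the initial state lim = 12, the precondition holds but the weakest precondition fails.
Answer: invalid


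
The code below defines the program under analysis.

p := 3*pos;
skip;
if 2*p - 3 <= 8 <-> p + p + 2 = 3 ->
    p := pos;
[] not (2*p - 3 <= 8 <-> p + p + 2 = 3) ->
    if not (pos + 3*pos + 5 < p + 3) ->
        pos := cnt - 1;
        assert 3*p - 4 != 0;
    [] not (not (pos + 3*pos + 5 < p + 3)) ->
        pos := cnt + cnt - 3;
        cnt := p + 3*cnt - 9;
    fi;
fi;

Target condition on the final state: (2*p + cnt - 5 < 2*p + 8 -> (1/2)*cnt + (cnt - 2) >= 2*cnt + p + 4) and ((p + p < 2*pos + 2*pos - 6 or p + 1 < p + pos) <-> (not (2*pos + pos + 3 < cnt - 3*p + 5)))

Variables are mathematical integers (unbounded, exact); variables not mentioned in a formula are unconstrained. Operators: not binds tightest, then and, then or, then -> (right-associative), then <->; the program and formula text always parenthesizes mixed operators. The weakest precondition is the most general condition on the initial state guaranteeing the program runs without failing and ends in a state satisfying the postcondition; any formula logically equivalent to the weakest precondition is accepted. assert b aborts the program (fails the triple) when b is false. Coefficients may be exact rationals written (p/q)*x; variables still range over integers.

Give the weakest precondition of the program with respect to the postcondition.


Working backward. After the program, the postcondition (2*p + cnt - 5 < 2*p + 8 -> (1/2)*cnt + (cnt - 2) >= 2*cnt + p + 4) and ((p + p < 2*pos + 2*pos - 6 or p + 1 < p + pos) <-> (not (2*pos + pos + 3 < cnt - 3*p + 5))) must hold; in canonical form it is (cnt < 13 -> (1/2)*cnt + p <= -6) and ((2*p < 4*pos - 6 or pos > 1) <-> (not (3*p + 3*pos < cnt + 2))).
Then branch requires (cnt < 13 -> (1/2)*cnt + pos <= -6) and ((2*pos > 6 or pos > 1) <-> (not (6*pos < cnt + 2))); else branch requires ((not (4*pos < p - 2)) -> (3*p != 4 and (cnt < 13 -> (1/2)*cnt + p <= -6) and ((2*p < 4*cnt - 10 or cnt > 2) <-> (not (2*cnt + 3*p < 5))))) and (4*pos < p - 2 -> ((3*cnt + p < 22 -> (3/2)*cnt + (3/2)*p <= -3/2) and ((2*p < 8*cnt - 18 or 2*cnt > 4) <-> (not (3*cnt + 2*p < 2))))).
Before the if: ((2*p <= 11 <-> 2*p = 1) -> ((cnt < 13 -> (1/2)*cnt + pos <= -6) and ((2*pos > 6 or pos > 1) <-> (not (6*pos < cnt + 2))))) and ((not (2*p <= 11 <-> 2*p = 1)) -> (((not (4*pos < p - 2)) -> (3*p != 4 and (cnt < 13 -> (1/2)*cnt + p <= -6) and ((2*p < 4*cnt - 10 or cnt > 2) <-> (not (2*cnt + 3*p < 5))))) and (4*pos < p - 2 -> ((3*cnt + p < 22 -> (3/2)*cnt + (3/2)*p <= -3/2) and ((2*p < 8*cnt - 18 or 2*cnt > 4) <-> (not (3*cnt + 2*p < 2)))))))
Before skip: ((2*p <= 11 <-> 2*p = 1) -> ((cnt < 13 -> (1/2)*cnt + pos <= -6) and ((2*pos > 6 or pos > 1) <-> (not (6*pos < cnt + 2))))) and ((not (2*p <= 11 <-> 2*p = 1)) -> (((not (4*pos < p - 2)) -> (3*p != 4 and (cnt < 13 -> (1/2)*cnt + p <= -6) and ((2*p < 4*cnt - 10 or cnt > 2) <-> (not (2*cnt + 3*p < 5))))) and (4*pos < p - 2 -> ((3*cnt + p < 22 -> (3/2)*cnt + (3/2)*p <= -3/2) and ((2*p < 8*cnt - 18 or 2*cnt > 4) <-> (not (3*cnt + 2*p < 2)))))))
Before p := 3*pos: ((6*pos <= 11 <-> 6*pos = 1) -> ((cnt < 13 -> (1/2)*cnt + pos <= -6) and ((2*pos > 6 or pos > 1) <-> (not (6*pos < cnt + 2))))) and ((not (6*pos <= 11 <-> 6*pos = 1)) -> (((not (pos < -2)) -> (9*pos != 4 and (cnt < 13 -> (1/2)*cnt + 3*pos <= -6) and ((6*pos < 4*cnt - 10 or cnt > 2) <-> (not (2*cnt + 9*pos < 5))))) and (pos < -2 -> ((3*cnt + 3*pos < 22 -> (3/2)*cnt + (9/2)*pos <= -3/2) and ((6*pos < 8*cnt - 18 or 2*cnt > 4) <-> (not (3*cnt + 6*pos < 2)))))))
Answer: WP = ((6*pos <= 11 <-> 6*pos = 1) -> ((cnt < 13 -> (1/2)*cnt + pos <= -6) and ((2*pos > 6 or pos > 1) <-> (not (6*pos < cnt + 2))))) and ((not (6*pos <= 11 <-> 6*pos = 1)) -> (((not (pos < -2)) -> (9*pos != 4 and (cnt < 13 -> (1/2)*cnt + 3*pos <= -6) and ((6*pos < 4*cnt - 10 or cnt > 2) <-> (not (2*cnt + 9*pos < 5))))) and (pos < -2 -> ((3*cnt + 3*pos < 22 -> (3/2)*cnt + (9/2)*pos <= -3/2) and ((6*pos < 8*cnt - 18 or 2*cnt > 4) <-> (not (3*cnt + 6*pos < 2)))))))


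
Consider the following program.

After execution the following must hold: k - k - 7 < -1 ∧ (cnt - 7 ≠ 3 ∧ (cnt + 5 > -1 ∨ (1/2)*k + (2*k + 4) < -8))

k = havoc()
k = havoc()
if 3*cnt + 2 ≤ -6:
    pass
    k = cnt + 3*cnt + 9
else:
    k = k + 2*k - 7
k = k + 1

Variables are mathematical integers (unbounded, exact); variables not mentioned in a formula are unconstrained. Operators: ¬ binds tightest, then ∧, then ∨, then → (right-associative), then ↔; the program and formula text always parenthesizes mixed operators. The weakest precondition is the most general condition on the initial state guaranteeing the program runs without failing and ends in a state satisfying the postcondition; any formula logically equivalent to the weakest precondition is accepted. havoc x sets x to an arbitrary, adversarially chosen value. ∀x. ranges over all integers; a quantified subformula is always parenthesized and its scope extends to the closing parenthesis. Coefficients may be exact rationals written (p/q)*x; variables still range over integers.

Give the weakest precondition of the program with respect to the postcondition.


Working backward. After the program, the postcondition k - k - 7 < -1 ∧ (cnt - 7 ≠ 3 ∧ (cnt + 5 > -1 ∨ (1/2)*k + (2*k + 4) < -8)) must hold; in canonical form it is cnt ≠ 10 ∧ (cnt > -6 ∨ (5/2)*k < -12).
Before k := k + 1: cnt ≠ 10 ∧ (cnt > -6 ∨ (5/2)*k < -29/2)
Then branch requires cnt ≠ 10 ∧ (cnt > -6 ∨ 10*cnt < -37); else branch requires cnt ≠ 10 ∧ (cnt > -6 ∨ (15/2)*k < 3).
Before the if: (3*cnt ≤ -8 → (cnt ≠ 10 ∧ (cnt > -6 ∨ 10*cnt < -37))) ∧ ((¬(3*cnt ≤ -8)) → (cnt ≠ 10 ∧ (cnt > -6 ∨ (15/2)*k < 3)))
Before havoc k: ∀k_1. ((3*cnt ≤ -8 → (cnt ≠ 10 ∧ (cnt > -6 ∨ 10*cnt < -37))) ∧ ((¬(3*cnt ≤ -8)) → (cnt ≠ 10 ∧ (cnt > -6 ∨ (15/2)*k_1 < 3))))
Before havoc k: ∀k_1. ((3*cnt ≤ -8 → (cnt ≠ 10 ∧ (cnt > -6 ∨ 10*cnt < -37))) ∧ ((¬(3*cnt ≤ -8)) → (cnt ≠ 10 ∧ (cnt > -6 ∨ (15/2)*k_1 < 3))))
Answer: WP = ∀k_1. ((3*cnt ≤ -8 → (cnt ≠ 10 ∧ (cnt > -6 ∨ 10*cnt < -37))) ∧ ((¬(3*cnt ≤ -8)) → (cnt ≠ 10 ∧ (cnt > -6 ∨ (15/2)*k_1 < 3))))


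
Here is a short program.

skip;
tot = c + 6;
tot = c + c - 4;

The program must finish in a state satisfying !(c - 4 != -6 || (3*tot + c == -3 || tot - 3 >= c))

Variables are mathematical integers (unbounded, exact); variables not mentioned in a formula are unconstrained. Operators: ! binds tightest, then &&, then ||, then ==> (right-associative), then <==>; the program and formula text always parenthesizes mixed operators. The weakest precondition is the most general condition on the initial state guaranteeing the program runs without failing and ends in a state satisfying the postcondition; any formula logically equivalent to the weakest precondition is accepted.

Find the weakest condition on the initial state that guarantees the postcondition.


Working backward. After the program, the postcondition !(c - 4 != -6 || (3*tot + c == -3 || tot - 3 >= c)) must hold; in canonical form it is !(c != -2 || c + 3*tot == -3 || tot >= c + 3).
Before tot := c + c - 4: !(c != -2 || 7*c == 9 || c >= 7)
Before tot := c + 6: !(c != -2 || 7*c == 9 || c >= 7)
Before skip: !(c != -2 || 7*c == 9 || c >= 7)
Answer: WP = !(c != -2 || 7*c == 9 || c >= 7)


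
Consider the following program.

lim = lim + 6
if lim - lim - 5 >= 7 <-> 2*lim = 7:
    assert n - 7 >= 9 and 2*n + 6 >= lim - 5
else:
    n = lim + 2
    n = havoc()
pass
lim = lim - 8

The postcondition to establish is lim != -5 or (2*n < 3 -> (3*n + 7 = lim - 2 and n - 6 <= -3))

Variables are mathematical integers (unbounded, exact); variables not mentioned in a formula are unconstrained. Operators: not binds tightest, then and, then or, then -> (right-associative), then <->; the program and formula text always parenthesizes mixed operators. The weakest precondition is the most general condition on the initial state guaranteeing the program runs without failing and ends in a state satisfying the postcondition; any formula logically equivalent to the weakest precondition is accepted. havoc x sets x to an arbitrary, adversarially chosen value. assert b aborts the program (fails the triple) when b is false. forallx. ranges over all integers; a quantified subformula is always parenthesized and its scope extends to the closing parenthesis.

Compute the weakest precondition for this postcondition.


Working backward. After the program, the postcondition lim != -5 or (2*n < 3 -> (3*n + 7 = lim - 2 and n - 6 <= -3)) must hold; in canonical form it is lim != -5 or (2*n < 3 -> (3*n = lim - 9 and n <= 3)).
Before lim := lim - 8: lim != 3 or (2*n < 3 -> (3*n = lim - 17 and n <= 3))
Before skip: lim != 3 or (2*n < 3 -> (3*n = lim - 17 and n <= 3))
Then branch requires n >= 16 and 2*n >= lim - 11 and (lim != 3 or (2*n < 3 -> (3*n = lim - 17 and n <= 3))); else branch requires forall n_1. (lim != 3 or (2*n_1 < 3 -> (3*n_1 = lim - 17 and n_1 <= 3))).
Before the if: ((not (2*lim = 7)) -> (n >= 16 and 2*n >= lim - 11 and (lim != 3 or (2*n < 3 -> (3*n = lim - 17 and n <= 3))))) and (2*lim = 7 -> (forall n_1. (lim != 3 or (2*n_1 < 3 -> (3*n_1 = lim - 17 and n_1 <= 3)))))
Before lim := lim + 6: ((not (2*lim = -5)) -> (n >= 16 and 2*n >= lim - 5 and (lim != -3 or (2*n < 3 -> (3*n = lim - 11 and n <= 3))))) and (2*lim = -5 -> (forall n_1. (lim != -3 or (2*n_1 < 3 -> (3*n_1 = lim - 11 and n_1 <= 3)))))
Answer: WP = ((not (2*lim = -5)) -> (n >= 16 and 2*n >= lim - 5 and (lim != -3 or (2*n < 3 -> (3*n = lim - 11 and n <= 3))))) and (2*lim = -5 -> (forall n_1. (lim != -3 or (2*n_1 < 3 -> (3*n_1 = lim - 11 and n_1 <= 3)))))


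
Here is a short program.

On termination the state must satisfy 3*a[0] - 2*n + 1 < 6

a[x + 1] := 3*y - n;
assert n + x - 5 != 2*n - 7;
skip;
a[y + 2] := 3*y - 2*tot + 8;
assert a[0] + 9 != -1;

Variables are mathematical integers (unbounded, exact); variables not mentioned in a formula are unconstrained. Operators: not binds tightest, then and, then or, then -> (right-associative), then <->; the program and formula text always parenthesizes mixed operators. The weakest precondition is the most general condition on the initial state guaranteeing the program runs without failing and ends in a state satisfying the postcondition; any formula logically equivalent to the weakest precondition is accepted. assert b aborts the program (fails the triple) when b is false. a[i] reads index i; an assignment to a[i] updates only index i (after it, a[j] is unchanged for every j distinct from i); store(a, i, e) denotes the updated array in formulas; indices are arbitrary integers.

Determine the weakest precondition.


Working backward. After the program, the postcondition 3*a[0] - 2*n + 1 < 6 must hold; in canonical form it is 3*a[0] < 2*n + 5.
Before assert a[0] + 9 != -1: a[0] != -10 and 3*a[0] < 2*n + 5
Before a[y + 2] := 3*y - 2*tot + 8: store(a, y + 2, -2*tot + 3*y + 8)[0] != -10 and 3*store(a, y + 2, -2*tot + 3*y + 8)[0] < 2*n + 5
Before skip: store(a, y + 2, -2*tot + 3*y + 8)[0] != -10 and 3*store(a, y + 2, -2*tot + 3*y + 8)[0] < 2*n + 5
Before assert n + x - 5 != 2*n - 7: x != n - 2 and store(a, y + 2, -2*tot + 3*y + 8)[0] != -10 and 3*store(a, y + 2, -2*tot + 3*y + 8)[0] < 2*n + 5
Before a[x + 1] := 3*y - n: x != n - 2 and store(store(a, x + 1, -n + 3*y), y + 2, -2*tot + 3*y + 8)[0] != -10 and 3*store(store(a, x + 1, -n + 3*y), y + 2, -2*tot + 3*y + 8)[0] < 2*n + 5
Answer: WP = x != n - 2 and store(store(a, x + 1, -n + 3*y), y + 2, -2*tot + 3*y + 8)[0] != -10 and 3*store(store(a, x + 1, -n + 3*y), y + 2, -2*tot + 3*y + 8)[0] < 2*n + 5


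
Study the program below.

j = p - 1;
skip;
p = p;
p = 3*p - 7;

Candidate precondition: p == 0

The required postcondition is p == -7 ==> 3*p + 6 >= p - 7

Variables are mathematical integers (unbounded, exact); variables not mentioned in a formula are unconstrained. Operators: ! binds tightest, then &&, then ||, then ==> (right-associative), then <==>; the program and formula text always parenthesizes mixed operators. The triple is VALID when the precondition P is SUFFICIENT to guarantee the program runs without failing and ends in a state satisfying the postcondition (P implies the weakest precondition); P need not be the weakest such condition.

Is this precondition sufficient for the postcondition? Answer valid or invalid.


Working backward. After the program, the postcondition p == -7 ==> 3*p + 6 >= p - 7 must hold; in canonical form it is p == -7 ==> 2*p >= -13.
Before p := 3*p - 7: 3*p == 0 ==> 6*p >= 1
Before p := p: 3*p == 0 ==> 6*p >= 1
Before skip: 3*p == 0 ==> 6*p >= 1
Before j := p - 1: 3*p == 0 ==> 6*p >= 1
The weakest precondition is 3*p == 0 ==> 6*p >= 1.
Check whether p == 0 implies it.
Countermodel: at the initial state p = 0, the precondition holds but the weakest precondition fails.
Answer: invalid


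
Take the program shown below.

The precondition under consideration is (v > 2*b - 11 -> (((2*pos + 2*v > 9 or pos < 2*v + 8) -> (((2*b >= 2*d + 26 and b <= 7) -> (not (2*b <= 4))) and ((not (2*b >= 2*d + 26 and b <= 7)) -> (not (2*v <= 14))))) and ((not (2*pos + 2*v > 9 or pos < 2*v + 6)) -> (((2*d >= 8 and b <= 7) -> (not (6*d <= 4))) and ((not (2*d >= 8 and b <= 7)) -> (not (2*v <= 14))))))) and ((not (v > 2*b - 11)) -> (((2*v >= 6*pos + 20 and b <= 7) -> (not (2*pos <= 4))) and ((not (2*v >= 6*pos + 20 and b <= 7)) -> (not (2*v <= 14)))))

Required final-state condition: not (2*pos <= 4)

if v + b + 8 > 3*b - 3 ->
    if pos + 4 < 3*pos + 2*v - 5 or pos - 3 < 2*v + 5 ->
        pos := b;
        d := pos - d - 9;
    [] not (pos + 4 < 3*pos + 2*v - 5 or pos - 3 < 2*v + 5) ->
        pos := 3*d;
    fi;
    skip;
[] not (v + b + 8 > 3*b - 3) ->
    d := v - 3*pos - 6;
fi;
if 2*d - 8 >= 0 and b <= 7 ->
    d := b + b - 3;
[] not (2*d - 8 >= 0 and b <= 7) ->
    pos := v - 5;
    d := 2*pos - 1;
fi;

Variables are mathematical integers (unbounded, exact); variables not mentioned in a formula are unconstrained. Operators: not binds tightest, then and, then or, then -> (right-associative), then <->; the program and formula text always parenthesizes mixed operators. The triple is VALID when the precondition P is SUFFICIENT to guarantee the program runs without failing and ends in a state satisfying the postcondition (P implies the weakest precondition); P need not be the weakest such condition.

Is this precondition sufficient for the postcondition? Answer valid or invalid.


Working backward. After the program, not (2*pos <= 4) must hold.
Then branch requires not (2*pos <= 4); else branch requires not (2*v <= 14).
Before the if: ((2*d >= 8 and b <= 7) -> (not (2*pos <= 4))) and ((not (2*d >= 8 and b <= 7)) -> (not (2*v <= 14)))
Then branch requires ((2*pos + 2*v > 9 or pos < 2*v + 8) -> (((2*b >= 2*d + 26 and b <= 7) -> (not (2*b <= 4))) and ((not (2*b >= 2*d + 26 and b <= 7)) -> (not (2*v <= 14))))) and ((not (2*pos + 2*v > 9 or pos < 2*v + 8)) -> (((2*d >= 8 and b <= 7) -> (not (6*d <= 4))) and ((not (2*d >= 8 and b <= 7)) -> (not (2*v <= 14))))); else branch requires ((2*v >= 6*pos + 20 and b <= 7) -> (not (2*pos <= 4))) and ((not (2*v >= 6*pos + 20 and b <= 7)) -> (not (2*v <= 14))).
Before the if: (v > 2*b - 11 -> (((2*pos + 2*v > 9 or pos < 2*v + 8) -> (((2*b >= 2*d + 26 and b <= 7) -> (not (2*b <= 4))) and ((not (2*b >= 2*d + 26 and b <= 7)) -> (not (2*v <= 14))))) and ((not (2*pos + 2*v > 9 or pos < 2*v + 8)) -> (((2*d >= 8 and b <= 7) -> (not (6*d <= 4))) and ((not (2*d >= 8 and b <= 7)) -> (not (2*v <= 14))))))) and ((not (v > 2*b - 11)) -> (((2*v >= 6*pos + 20 and b <= 7) -> (not (2*pos <= 4))) and ((not (2*v >= 6*pos + 20 and b <= 7)) -> (not (2*v <= 14)))))
The weakest precondition is (v > 2*b - 11 -> (((2*pos + 2*v > 9 or pos < 2*v + 8) -> (((2*b >= 2*d + 26 and b <= 7) -> (not (2*b <= 4))) and ((not (2*b >= 2*d + 26 and b <= 7)) -> (not (2*v <= 14))))) and ((not (2*pos + 2*v > 9 or pos < 2*v + 8)) -> (((2*d >= 8 and b <= 7) -> (not (6*d <= 4))) and ((not (2*d >= 8 and b <= 7)) -> (not (2*v <= 14))))))) and ((not (v > 2*b - 11)) -> (((2*v >= 6*pos + 20 and b <= 7) -> (not (2*pos <= 4))) and ((not (2*v >= 6*pos + 20 and b <= 7)) -> (not (2*v <= 14))))).
Check whether (v > 2*b - 11 -> (((2*pos + 2*v > 9 or pos < 2*v + 8) -> (((2*b >= 2*d + 26 and b <= 7) -> (not (2*b <= 4))) and ((not (2*b >= 2*d + 26 and b <= 7)) -> (not (2*v <= 14))))) and ((not (2*pos + 2*v > 9 or pos < 2*v + 6)) -> (((2*d >= 8 and b <= 7) -> (not (6*d <= 4))) and ((not (2*d >= 8 and b <= 7)) -> (not (2*v <= 14))))))) and ((not (v > 2*b - 11)) -> (((2*v >= 6*pos + 20 and b <= 7) -> (not (2*pos <= 4))) and ((not (2*v >= 6*pos + 20 and b <= 7)) -> (not (2*v <= 14))))) implies it.
Every state satisfying the precondition satisfies the weakest precondition: the implication holds.
Answer: valid


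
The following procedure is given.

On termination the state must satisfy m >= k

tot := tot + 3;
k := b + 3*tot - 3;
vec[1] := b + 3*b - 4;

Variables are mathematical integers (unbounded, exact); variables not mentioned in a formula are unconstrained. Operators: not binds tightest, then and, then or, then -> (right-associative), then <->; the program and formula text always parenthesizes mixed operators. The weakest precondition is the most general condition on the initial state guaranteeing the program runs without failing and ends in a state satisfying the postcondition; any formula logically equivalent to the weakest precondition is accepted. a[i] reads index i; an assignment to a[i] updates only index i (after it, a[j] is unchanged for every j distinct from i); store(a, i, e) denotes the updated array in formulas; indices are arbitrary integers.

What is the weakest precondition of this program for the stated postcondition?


Working backward. After the program, m >= k must hold.
Before vec[1] := b + 3*b - 4: m >= k
Before k := b + 3*tot - 3: m >= b + 3*tot - 3
Before tot := tot + 3: m >= b + 3*tot + 6
Answer: WP = m >= b + 3*tot + 6


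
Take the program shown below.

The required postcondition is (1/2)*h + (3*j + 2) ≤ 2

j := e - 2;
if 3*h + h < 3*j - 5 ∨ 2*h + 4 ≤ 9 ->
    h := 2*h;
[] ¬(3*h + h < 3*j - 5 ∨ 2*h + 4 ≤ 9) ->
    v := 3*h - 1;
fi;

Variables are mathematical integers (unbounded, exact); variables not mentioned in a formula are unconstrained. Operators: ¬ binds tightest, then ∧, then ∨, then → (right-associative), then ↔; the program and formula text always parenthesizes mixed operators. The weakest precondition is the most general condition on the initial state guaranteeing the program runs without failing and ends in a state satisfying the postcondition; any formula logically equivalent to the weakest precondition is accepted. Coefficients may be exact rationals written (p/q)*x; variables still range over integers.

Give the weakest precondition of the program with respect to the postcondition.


Working backward. After the program, the postcondition (1/2)*h + (3*j + 2) ≤ 2 must hold; in canonical form it is (1/2)*h + 3*j ≤ 0.
Then branch requires h + 3*j ≤ 0; else branch requires (1/2)*h + 3*j ≤ 0.
Before the if: ((4*h < 3*j - 5 ∨ 2*h ≤ 5) → h + 3*j ≤ 0) ∧ ((¬(4*h < 3*j - 5 ∨ 2*h ≤ 5)) → (1/2)*h + 3*j ≤ 0)
Before j := e - 2: ((4*h < 3*e - 11 ∨ 2*h ≤ 5) → 3*e + h ≤ 6) ∧ ((¬(4*h < 3*e - 11 ∨ 2*h ≤ 5)) → 3*e + (1/2)*h ≤ 6)
Answer: WP = ((4*h < 3*e - 11 ∨ 2*h ≤ 5) → 3*e + h ≤ 6) ∧ ((¬(4*h < 3*e - 11 ∨ 2*h ≤ 5)) → 3*e + (1/2)*h ≤ 6)


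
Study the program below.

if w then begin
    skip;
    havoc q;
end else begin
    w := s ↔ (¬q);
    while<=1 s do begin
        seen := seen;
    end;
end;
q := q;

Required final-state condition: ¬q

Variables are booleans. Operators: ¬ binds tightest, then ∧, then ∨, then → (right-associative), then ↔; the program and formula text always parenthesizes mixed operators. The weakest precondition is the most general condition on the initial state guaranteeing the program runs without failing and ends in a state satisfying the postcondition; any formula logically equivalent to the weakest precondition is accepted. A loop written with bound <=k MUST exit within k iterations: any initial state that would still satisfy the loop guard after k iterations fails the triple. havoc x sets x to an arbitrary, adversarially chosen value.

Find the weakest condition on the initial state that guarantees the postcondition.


Working backward. After the program, ¬q must hold.
Before q := q: ¬q
Then branch requires false; else branch requires (s → ((¬s) ∧ (¬q))) ∧ ((¬s) → (¬q)).
Before the if: (¬w) ∧ ((¬w) → ((s → ((¬s) ∧ (¬q))) ∧ ((¬s) → (¬q))))
Answer: WP = (¬w) ∧ ((¬w) → ((s → ((¬s) ∧ (¬q))) ∧ ((¬s) → (¬q))))


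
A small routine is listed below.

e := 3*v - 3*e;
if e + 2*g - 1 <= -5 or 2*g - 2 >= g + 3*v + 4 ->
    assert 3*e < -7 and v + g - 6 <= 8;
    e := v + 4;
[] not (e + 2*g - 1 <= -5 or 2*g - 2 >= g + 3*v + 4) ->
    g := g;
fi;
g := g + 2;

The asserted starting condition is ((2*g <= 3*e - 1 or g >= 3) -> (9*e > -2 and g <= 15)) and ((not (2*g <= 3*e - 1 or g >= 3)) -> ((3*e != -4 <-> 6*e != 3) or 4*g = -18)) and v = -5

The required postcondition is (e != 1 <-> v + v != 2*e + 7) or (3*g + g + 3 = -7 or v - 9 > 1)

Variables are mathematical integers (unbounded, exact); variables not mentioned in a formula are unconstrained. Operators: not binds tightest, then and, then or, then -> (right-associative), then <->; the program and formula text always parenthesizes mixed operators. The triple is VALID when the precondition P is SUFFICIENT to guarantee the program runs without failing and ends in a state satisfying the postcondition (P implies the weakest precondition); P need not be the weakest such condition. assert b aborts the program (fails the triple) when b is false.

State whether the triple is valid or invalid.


Working backward. After the program, the postcondition (e != 1 <-> v + v != 2*e + 7) or (3*g + g + 3 = -7 or v - 9 > 1) must hold; in canonical form it is (e != 1 <-> 2*v != 2*e + 7) or 4*g = -10 or v > 10.
Before g := g + 2: (e != 1 <-> 2*v != 2*e + 7) or 4*g = -18 or v > 10
Then branch requires 3*e < -7 and g + v <= 14 and (v != -3 or 4*g = -18 or v > 10); else branch requires (e != 1 <-> 2*v != 2*e + 7) or 4*g = -18 or v > 10.
Before the if: ((e + 2*g <= -4 or g >= 3*v + 6) -> (3*e < -7 and g + v <= 14 and (v != -3 or 4*g = -18 or v > 10))) and ((not (e + 2*g <= -4 or g >= 3*v + 6)) -> ((e != 1 <-> 2*v != 2*e + 7) or 4*g = -18 or v > 10))
Before e := 3*v - 3*e: ((2*g + 3*v <= 3*e - 4 or g >= 3*v + 6) -> (9*v < 9*e - 7 and g + v <= 14 and (v != -3 or 4*g = -18 or v > 10))) and ((not (2*g + 3*v <= 3*e - 4 or g >= 3*v + 6)) -> ((3*v != 3*e + 1 <-> 6*e != 4*v + 7) or 4*g = -18 or v > 10))
The weakest precondition is ((2*g + 3*v <= 3*e - 4 or g >= 3*v + 6) -> (9*v < 9*e - 7 and g + v <= 14 and (v != -3 or 4*g = -18 or v > 10))) and ((not (2*g + 3*v <= 3*e - 4 or g >= 3*v + 6)) -> ((3*v != 3*e + 1 <-> 6*e != 4*v + 7) or 4*g = -18 or v > 10)).
Check whether ((2*g <= 3*e - 1 or g >= 3) -> (9*e > -2 and g <= 15)) and ((not (2*g <= 3*e - 1 or g >= 3)) -> ((3*e != -4 <-> 6*e != 3) or 4*g = -18)) and v = -5 implies it.
Countermodel: at the initial state e = -8, g = -12, v = -5, the precondition holds but the weakest precondition fails.
Answer: invalid
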